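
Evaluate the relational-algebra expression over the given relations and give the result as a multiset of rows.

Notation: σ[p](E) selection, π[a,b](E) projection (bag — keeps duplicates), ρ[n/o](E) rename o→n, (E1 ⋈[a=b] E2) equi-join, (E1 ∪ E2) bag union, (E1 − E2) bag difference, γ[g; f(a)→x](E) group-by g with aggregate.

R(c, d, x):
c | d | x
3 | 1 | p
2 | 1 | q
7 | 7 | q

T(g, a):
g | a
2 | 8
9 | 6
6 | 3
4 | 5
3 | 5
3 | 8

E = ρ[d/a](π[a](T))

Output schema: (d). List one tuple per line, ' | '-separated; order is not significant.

Row counts bottom-up:
  T → 6
  π[a](T) → 6
  ρ[d/a](π[a](T)) → 6

== RESULT ==
d
3
5
5
6
8
8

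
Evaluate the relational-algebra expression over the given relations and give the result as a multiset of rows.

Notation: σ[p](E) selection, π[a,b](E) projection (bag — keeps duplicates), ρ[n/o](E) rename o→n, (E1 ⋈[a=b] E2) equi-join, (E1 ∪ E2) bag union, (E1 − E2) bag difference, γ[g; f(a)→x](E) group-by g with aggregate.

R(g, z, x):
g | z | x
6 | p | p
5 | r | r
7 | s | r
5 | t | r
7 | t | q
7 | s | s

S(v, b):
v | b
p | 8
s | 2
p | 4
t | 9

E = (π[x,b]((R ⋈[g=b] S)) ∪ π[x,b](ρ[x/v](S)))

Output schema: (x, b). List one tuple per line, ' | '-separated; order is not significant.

Per-node cardinality:
  R → 6
  S → 4
  (R ⋈[g=b] S) → 0
  π[x,b]((R ⋈[g=b] S)) → 0
  S → 4
  ρ[x/v](S) → 4
  π[x,b](ρ[x/v](S)) → 4
  (π[x,b]((R ⋈[g=b] S)) ∪ π[x,b](ρ[x/v](S))) → 4

== RESULT ==
x | b
p | 4
p | 8
s | 2
t | 9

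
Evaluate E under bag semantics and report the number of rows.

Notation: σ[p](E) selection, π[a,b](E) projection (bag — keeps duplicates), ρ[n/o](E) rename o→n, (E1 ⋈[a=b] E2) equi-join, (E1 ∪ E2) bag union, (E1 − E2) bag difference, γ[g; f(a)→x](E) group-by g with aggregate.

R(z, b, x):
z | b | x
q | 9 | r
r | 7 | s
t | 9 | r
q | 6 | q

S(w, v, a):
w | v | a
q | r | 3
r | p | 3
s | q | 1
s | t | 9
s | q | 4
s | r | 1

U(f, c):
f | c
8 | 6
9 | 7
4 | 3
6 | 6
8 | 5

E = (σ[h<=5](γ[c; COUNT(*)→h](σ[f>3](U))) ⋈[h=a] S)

Row counts bottom-up:
  U → 5
  σ[f>3](U) → 5
  γ[c; COUNT(*)→h](σ[f>3](U)) → 4
  σ[h<=5](γ[c; COUNT(*)→h](σ[f>3](U))) → 4
  S → 6
  (σ[h<=5](γ[c; COUNT(*)→h](σ[f>3](U))) ⋈[h=a] S) → 6

|E| = 6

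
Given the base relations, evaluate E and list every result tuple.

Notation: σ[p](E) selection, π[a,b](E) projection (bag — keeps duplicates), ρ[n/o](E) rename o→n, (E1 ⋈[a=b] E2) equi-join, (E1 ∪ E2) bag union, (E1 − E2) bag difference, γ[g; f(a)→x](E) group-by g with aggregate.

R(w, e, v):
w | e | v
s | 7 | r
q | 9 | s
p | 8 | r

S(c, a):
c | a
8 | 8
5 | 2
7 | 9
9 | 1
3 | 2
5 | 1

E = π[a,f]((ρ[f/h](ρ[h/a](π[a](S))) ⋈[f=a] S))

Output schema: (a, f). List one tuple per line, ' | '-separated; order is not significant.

Per-node cardinality:
  S → 6
  π[a](S) → 6
  ρ[h/a](π[a](S)) → 6
  ρ[f/h](ρ[h/a](π[a](S))) → 6
  S → 6
  (ρ[f/h](ρ[h/a](π[a](S))) ⋈[f=a] S) → 10
  π[a,f]((ρ[f/h](ρ[h/a](π[a](S))) ⋈[f=a] S)) → 10

== RESULT ==
a | f
1 | 1
1 | 1
1 | 1
1 | 1
2 | 2
2 | 2
2 | 2
2 | 2
8 | 8
9 | 9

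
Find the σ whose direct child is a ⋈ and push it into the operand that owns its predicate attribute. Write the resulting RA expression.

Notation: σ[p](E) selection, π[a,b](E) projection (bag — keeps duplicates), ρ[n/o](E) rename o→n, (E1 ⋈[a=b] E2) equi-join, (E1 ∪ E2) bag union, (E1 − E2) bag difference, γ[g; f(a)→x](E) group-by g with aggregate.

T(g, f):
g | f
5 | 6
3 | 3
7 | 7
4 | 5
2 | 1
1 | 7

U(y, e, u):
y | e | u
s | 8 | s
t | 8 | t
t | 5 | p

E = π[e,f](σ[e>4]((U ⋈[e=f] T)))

σ filters on e, owned by the left side.
E' = π[e,f]((σ[e>4](U) ⋈[e=f] T))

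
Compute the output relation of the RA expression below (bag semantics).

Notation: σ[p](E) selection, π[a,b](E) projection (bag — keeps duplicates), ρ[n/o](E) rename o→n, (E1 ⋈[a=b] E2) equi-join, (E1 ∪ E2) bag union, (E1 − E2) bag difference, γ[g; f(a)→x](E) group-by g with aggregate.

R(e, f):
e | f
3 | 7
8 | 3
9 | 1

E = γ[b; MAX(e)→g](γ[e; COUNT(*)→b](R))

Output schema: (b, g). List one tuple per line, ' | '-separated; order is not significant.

Row counts bottom-up:
  R → 3
  γ[e; COUNT(*)→b](R) → 3
  γ[b; MAX(e)→g](γ[e; COUNT(*)→b](R)) → 1

== RESULT ==
b | g
1 | 9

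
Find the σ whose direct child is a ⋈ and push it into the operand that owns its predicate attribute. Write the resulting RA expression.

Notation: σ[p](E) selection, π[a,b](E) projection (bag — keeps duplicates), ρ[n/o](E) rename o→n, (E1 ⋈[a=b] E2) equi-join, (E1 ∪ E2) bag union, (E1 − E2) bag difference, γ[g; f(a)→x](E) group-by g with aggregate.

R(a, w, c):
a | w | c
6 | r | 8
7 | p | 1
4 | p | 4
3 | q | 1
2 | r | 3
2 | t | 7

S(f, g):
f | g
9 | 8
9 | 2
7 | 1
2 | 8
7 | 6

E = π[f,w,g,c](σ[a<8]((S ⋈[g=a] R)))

σ filters on a, owned by the right side.
E' = π[f,w,g,c]((S ⋈[g=a] σ[a<8](R)))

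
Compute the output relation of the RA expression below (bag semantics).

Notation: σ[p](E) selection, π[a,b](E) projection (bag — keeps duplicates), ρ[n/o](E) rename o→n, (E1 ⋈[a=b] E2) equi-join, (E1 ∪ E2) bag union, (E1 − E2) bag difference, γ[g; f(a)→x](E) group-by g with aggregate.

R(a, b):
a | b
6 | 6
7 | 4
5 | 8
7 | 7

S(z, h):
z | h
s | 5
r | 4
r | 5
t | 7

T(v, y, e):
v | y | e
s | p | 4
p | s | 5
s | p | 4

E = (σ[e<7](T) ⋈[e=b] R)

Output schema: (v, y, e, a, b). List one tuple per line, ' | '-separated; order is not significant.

Row counts bottom-up:
  T → 3
  σ[e<7](T) → 3
  R → 4
  (σ[e<7](T) ⋈[e=b] R) → 2

== RESULT ==
v | y | e | a | b
s | p | 4 | 7 | 4
s | p | 4 | 7 | 4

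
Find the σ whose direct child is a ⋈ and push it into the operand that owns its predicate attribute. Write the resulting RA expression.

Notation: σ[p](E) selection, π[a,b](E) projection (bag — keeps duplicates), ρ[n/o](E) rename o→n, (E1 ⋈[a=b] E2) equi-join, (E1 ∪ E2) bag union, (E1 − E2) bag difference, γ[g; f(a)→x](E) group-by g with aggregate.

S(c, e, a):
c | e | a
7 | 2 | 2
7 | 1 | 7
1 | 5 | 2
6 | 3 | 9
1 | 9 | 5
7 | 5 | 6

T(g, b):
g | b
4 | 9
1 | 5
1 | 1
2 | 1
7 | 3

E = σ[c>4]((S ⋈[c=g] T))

σ filters on c, owned by the left side.
E' = (σ[c>4](S) ⋈[c=g] T)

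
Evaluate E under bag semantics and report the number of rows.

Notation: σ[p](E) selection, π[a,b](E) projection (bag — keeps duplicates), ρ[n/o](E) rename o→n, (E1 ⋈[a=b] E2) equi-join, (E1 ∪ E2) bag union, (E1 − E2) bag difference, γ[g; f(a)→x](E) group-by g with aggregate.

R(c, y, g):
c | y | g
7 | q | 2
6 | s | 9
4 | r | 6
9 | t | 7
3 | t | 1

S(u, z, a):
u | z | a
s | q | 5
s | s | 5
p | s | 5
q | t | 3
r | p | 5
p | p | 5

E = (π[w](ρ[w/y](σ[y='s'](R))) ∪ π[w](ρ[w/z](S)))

Stepwise |·|:
  R → 5
  σ[y='s'](R) → 1
  ρ[w/y](σ[y='s'](R)) → 1
  π[w](ρ[w/y](σ[y='s'](R))) → 1
  S → 6
  ρ[w/z](S) → 6
  π[w](ρ[w/z](S)) → 6
  (π[w](ρ[w/y](σ[y='s'](R))) ∪ π[w](ρ[w/z](S))) → 7

|E| = 7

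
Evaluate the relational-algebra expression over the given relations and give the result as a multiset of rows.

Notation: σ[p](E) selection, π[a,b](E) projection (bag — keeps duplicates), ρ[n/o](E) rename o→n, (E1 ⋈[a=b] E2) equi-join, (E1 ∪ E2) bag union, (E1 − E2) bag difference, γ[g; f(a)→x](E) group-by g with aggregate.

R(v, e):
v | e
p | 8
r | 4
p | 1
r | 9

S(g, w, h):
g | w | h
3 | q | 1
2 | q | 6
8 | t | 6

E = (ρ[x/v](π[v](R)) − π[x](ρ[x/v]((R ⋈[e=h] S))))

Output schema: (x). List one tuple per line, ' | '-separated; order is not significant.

Stepwise |·|:
  R → 4
  π[v](R) → 4
  ρ[x/v](π[v](R)) → 4
  R → 4
  S → 3
  (R ⋈[e=h] S) → 1
  ρ[x/v]((R ⋈[e=h] S)) → 1
  π[x](ρ[x/v]((R ⋈[e=h] S))) → 1
  (ρ[x/v](π[v](R)) − π[x](ρ[x/v]((R ⋈[e=h] S)))) → 3

== RESULT ==
x
p
r
r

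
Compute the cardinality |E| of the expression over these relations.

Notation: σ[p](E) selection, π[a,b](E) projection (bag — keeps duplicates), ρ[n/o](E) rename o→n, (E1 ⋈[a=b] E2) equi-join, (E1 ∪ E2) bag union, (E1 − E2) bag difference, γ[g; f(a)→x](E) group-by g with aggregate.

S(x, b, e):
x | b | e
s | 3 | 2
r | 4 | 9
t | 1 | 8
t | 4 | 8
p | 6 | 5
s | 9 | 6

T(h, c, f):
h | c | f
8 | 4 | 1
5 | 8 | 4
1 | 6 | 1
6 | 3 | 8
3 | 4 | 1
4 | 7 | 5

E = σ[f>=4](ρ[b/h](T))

Per-node cardinality:
  T → 6
  ρ[b/h](T) → 6
  σ[f>=4](ρ[b/h](T)) → 3

|E| = 3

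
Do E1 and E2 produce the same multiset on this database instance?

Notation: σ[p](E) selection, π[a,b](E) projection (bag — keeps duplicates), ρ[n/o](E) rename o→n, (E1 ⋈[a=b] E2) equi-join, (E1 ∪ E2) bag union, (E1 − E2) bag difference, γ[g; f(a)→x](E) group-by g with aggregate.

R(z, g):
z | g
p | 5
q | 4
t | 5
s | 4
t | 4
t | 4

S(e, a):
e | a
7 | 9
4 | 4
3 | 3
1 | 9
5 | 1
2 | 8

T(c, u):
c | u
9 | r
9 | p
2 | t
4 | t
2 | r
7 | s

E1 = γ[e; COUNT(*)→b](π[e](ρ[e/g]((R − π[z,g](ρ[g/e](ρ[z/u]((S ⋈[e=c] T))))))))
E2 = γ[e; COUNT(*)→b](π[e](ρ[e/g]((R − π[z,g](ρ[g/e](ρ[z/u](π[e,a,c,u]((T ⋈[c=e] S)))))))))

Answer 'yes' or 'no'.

E1 stepwise |·|:
  R → 6
  S → 6
  T → 6
  (S ⋈[e=c] T) → 4
  ρ[z/u]((S ⋈[e=c] T)) → 4
  ρ[g/e](ρ[z/u]((S ⋈[e=c] T))) → 4
  π[z,g](ρ[g/e](ρ[z/u]((S ⋈[e=c] T)))) → 4
  (R − π[z,g](ρ[g/e](ρ[z/u]((S ⋈[e=c] T))))) → 5
  ρ[e/g]((R − π[z,g](ρ[g/e](ρ[z/u]((S ⋈[e=c] T)))))) → 5
  π[e](ρ[e/g]((R − π[z,g](ρ[g/e](ρ[z/u]((S ⋈[e=c] T))))))) → 5
  γ[e; COUNT(*)→b](π[e](ρ[e/g]((R − π[z,g](ρ[g/e](ρ[z/u]((S ⋈[e=c] T)))))))) → 2
E2 stepwise |·|:
  R → 6
  T → 6
  S → 6
  (T ⋈[c=e] S) → 4
  π[e,a,c,u]((T ⋈[c=e] S)) → 4
  ρ[z/u](π[e,a,c,u]((T ⋈[c=e] S))) → 4
  ρ[g/e](ρ[z/u](π[e,a,c,u]((T ⋈[c=e] S)))) → 4
  π[z,g](ρ[g/e](ρ[z/u](π[e,a,c,u]((T ⋈[c=e] S))))) → 4
  (R − π[z,g](ρ[g/e](ρ[z/u](π[e,a,c,u]((T ⋈[c=e] S)))))) → 5
  ρ[e/g]((R − π[z,g](ρ[g/e](ρ[z/u](π[e,a,c,u]((T ⋈[c=e] S))))))) → 5
  π[e](ρ[e/g]((R − π[z,g](ρ[g/e](ρ[z/u](π[e,a,c,u]((T ⋈[c=e] S)))))))) → 5
  γ[e; COUNT(*)→b](π[e](ρ[e/g]((R − π[z,g](ρ[g/e](ρ[z/u](π[e,a,c,u]((T ⋈[c=e] S))))))))) → 2

E1 and E2 produce the same multiset:
e | b
4 | 3
5 | 2

yes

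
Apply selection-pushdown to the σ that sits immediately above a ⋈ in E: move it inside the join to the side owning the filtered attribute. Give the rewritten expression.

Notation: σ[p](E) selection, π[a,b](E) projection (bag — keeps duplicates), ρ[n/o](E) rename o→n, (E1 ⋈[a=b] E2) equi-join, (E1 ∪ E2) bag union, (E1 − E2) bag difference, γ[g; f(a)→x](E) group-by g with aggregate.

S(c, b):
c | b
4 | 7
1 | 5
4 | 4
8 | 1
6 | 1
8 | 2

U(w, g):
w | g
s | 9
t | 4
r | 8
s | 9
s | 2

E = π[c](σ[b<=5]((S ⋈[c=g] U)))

σ filters on b, owned by the left side.
E' = π[c]((σ[b<=5](S) ⋈[c=g] U))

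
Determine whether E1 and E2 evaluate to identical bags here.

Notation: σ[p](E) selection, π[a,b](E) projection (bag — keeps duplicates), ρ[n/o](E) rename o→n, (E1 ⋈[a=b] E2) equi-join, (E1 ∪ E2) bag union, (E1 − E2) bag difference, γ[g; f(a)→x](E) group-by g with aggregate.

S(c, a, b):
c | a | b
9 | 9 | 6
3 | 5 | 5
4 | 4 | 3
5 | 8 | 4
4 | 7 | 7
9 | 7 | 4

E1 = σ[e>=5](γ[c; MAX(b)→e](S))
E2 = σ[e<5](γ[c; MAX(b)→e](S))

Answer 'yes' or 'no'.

E1 per-node cardinality:
  S → 6
  γ[c; MAX(b)→e](S) → 4
  σ[e>=5](γ[c; MAX(b)→e](S)) → 3
E2 per-node cardinality:
  S → 6
  γ[c; MAX(b)→e](S) → 4
  σ[e<5](γ[c; MAX(b)→e](S)) → 1

E1 result:
c | e
3 | 5
4 | 7
9 | 6
E2 result:
c | e
5 | 4
Witness: (9, 6) appears 1× in E1 but 0× in E2.

no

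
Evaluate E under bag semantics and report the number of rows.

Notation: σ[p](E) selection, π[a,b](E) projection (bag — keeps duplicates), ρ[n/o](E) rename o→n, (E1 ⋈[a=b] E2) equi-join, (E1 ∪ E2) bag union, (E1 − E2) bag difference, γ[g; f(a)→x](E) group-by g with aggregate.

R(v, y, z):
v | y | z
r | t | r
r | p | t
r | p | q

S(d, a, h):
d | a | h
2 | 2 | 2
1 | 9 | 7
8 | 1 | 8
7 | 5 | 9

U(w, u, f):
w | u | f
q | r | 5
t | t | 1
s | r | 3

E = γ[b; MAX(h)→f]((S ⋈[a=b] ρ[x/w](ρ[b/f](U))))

Subexpression sizes:
  S → 4
  U → 3
  ρ[b/f](U) → 3
  ρ[x/w](ρ[b/f](U)) → 3
  (S ⋈[a=b] ρ[x/w](ρ[b/f](U))) → 2
  γ[b; MAX(h)→f]((S ⋈[a=b] ρ[x/w](ρ[b/f](U)))) → 2

|E| = 2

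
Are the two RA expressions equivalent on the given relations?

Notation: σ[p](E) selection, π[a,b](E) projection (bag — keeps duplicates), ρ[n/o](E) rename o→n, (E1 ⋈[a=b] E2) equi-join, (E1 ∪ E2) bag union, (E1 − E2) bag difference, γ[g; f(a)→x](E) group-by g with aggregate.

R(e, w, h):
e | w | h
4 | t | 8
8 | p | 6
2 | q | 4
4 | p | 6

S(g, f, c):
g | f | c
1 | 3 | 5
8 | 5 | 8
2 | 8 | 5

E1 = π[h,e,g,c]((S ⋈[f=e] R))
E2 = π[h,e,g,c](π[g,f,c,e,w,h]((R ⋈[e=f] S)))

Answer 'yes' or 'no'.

E1 stepwise |·|:
  S → 3
  R → 4
  (S ⋈[f=e] R) → 1
  π[h,e,g,c]((S ⋈[f=e] R)) → 1
E2 stepwise |·|:
  R → 4
  S → 3
  (R ⋈[e=f] S) → 1
  π[g,f,c,e,w,h]((R ⋈[e=f] S)) → 1
  π[h,e,g,c](π[g,f,c,e,w,h]((R ⋈[e=f] S))) → 1

E1 and E2 produce the same multiset:
h | e | g | c
6 | 8 | 2 | 5

yes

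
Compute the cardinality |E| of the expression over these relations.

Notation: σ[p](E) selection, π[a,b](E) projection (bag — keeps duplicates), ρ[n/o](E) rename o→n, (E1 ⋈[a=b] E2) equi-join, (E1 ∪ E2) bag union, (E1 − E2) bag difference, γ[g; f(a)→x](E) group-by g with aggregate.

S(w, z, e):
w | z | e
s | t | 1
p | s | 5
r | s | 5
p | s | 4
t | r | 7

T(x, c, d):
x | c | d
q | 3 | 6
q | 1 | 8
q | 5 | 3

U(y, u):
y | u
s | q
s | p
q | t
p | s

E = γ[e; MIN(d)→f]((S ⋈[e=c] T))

Stepwise |·|:
  S → 5
  T → 3
  (S ⋈[e=c] T) → 3
  γ[e; MIN(d)→f]((S ⋈[e=c] T)) → 2

|E| = 2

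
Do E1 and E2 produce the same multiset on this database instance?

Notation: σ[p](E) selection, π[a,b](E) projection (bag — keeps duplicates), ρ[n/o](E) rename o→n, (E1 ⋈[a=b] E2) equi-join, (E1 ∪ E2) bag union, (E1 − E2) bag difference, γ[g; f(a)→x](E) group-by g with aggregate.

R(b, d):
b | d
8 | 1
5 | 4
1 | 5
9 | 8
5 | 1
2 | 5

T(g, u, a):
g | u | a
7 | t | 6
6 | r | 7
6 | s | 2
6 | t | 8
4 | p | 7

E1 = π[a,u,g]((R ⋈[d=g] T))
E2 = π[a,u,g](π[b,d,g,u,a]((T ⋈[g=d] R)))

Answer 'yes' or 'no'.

E1 row counts bottom-up:
  R → 6
  T → 5
  (R ⋈[d=g] T) → 1
  π[a,u,g]((R ⋈[d=g] T)) → 1
E2 row counts bottom-up:
  T → 5
  R → 6
  (T ⋈[g=d] R) → 1
  π[b,d,g,u,a]((T ⋈[g=d] R)) → 1
  π[a,u,g](π[b,d,g,u,a]((T ⋈[g=d] R))) → 1

E1 and E2 produce the same multiset:
a | u | g
7 | p | 4

yes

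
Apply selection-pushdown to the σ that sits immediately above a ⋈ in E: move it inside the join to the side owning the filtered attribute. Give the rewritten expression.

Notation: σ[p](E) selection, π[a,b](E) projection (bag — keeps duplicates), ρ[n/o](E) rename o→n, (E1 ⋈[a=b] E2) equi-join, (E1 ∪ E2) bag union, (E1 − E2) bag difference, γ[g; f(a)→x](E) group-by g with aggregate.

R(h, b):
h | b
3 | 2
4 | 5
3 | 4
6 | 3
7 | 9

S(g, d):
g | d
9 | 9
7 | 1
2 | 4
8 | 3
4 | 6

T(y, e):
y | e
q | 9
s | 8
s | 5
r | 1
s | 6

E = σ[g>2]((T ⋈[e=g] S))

σ filters on g, owned by the right side.
E' = (T ⋈[e=g] σ[g>2](S))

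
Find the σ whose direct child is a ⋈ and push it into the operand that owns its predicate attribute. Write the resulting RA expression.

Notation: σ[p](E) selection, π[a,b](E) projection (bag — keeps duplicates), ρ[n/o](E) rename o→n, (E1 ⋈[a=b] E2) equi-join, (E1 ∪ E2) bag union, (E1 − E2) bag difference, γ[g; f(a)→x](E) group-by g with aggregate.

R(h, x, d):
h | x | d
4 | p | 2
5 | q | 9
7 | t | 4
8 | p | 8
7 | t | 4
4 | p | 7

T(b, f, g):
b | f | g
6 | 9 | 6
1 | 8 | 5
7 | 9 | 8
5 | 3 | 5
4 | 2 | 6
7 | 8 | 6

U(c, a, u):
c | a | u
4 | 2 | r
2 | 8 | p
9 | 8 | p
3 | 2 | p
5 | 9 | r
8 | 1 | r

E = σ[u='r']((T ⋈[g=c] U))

σ filters on u, owned by the right side.
E' = (T ⋈[g=c] σ[u='r'](U))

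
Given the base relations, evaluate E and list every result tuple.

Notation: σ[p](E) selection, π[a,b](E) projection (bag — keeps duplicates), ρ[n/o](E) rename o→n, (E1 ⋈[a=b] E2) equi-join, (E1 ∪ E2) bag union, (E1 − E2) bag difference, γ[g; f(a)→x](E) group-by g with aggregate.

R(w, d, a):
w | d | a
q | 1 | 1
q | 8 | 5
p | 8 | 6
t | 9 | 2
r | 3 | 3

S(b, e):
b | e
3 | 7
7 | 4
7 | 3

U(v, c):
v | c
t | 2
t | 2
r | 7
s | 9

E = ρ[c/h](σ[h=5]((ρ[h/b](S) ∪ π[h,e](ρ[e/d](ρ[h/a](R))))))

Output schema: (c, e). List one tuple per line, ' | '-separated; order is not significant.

Subexpression sizes:
  S → 3
  ρ[h/b](S) → 3
  R → 5
  ρ[h/a](R) → 5
  ρ[e/d](ρ[h/a](R)) → 5
  π[h,e](ρ[e/d](ρ[h/a](R))) → 5
  (ρ[h/b](S) ∪ π[h,e](ρ[e/d](ρ[h/a](R)))) → 8
  σ[h=5]((ρ[h/b](S) ∪ π[h,e](ρ[e/d](ρ[h/a](R))))) → 1
  ρ[c/h](σ[h=5]((ρ[h/b](S) ∪ π[h,e](ρ[e/d](ρ[h/a](R)))))) → 1

== RESULT ==
c | e
5 | 8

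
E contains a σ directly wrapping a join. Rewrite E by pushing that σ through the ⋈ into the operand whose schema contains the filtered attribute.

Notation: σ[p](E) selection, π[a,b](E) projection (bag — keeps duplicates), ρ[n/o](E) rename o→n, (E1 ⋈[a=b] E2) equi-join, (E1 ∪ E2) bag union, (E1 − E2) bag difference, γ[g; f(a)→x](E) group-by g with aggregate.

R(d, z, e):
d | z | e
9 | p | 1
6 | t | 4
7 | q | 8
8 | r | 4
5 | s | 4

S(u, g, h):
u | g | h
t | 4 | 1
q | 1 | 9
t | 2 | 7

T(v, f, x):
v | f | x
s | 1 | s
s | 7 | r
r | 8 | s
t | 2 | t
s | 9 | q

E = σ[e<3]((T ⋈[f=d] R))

σ filters on e, owned by the right side.
E' = (T ⋈[f=d] σ[e<3](R))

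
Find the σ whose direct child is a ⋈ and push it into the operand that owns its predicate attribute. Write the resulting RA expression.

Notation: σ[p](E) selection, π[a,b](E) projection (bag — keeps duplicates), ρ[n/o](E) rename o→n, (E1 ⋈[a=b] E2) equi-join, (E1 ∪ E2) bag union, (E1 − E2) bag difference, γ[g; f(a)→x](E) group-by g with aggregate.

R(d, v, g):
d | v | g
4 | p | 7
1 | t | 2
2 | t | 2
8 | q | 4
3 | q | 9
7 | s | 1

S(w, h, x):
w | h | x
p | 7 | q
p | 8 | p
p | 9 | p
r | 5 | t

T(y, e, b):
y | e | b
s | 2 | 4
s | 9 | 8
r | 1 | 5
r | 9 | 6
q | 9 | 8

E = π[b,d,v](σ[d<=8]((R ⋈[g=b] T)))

σ filters on d, owned by the left side.
E' = π[b,d,v]((σ[d<=8](R) ⋈[g=b] T))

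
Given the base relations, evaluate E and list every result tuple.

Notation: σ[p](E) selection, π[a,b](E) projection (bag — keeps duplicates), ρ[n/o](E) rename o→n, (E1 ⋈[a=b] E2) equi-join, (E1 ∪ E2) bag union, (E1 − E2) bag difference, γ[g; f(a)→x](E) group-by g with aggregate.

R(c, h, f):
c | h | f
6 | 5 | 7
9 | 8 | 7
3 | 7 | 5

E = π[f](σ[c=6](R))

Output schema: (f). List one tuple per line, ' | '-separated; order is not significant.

Subexpression sizes:
  R → 3
  σ[c=6](R) → 1
  π[f](σ[c=6](R)) → 1

== RESULT ==
f
7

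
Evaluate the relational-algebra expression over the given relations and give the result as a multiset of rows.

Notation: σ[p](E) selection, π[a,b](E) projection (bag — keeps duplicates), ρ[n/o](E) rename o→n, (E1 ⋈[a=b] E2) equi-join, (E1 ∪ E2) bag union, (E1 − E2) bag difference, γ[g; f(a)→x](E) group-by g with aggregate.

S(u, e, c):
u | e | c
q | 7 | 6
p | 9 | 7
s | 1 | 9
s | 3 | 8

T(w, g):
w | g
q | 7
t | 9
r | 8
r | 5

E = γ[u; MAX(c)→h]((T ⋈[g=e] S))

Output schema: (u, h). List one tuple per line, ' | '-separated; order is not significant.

Row counts bottom-up:
  T → 4
  S → 4
  (T ⋈[g=e] S) → 2
  γ[u; MAX(c)→h]((T ⋈[g=e] S)) → 2

== RESULT ==
u | h
p | 7
q | 6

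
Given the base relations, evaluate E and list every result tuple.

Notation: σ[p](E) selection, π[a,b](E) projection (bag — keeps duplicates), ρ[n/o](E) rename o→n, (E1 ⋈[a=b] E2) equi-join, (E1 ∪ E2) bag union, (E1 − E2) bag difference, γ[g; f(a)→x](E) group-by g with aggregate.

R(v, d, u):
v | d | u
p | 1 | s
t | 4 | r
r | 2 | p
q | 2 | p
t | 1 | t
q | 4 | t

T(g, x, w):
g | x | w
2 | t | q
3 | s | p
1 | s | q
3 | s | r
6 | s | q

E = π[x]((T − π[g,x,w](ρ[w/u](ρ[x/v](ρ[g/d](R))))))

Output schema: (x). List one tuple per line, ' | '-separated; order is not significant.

Stepwise |·|:
  T → 5
  R → 6
  ρ[g/d](R) → 6
  ρ[x/v](ρ[g/d](R)) → 6
  ρ[w/u](ρ[x/v](ρ[g/d](R))) → 6
  π[g,x,w](ρ[w/u](ρ[x/v](ρ[g/d](R)))) → 6
  (T − π[g,x,w](ρ[w/u](ρ[x/v](ρ[g/d](R))))) → 5
  π[x]((T − π[g,x,w](ρ[w/u](ρ[x/v](ρ[g/d](R)))))) → 5

== RESULT ==
x
s
s
s
s
t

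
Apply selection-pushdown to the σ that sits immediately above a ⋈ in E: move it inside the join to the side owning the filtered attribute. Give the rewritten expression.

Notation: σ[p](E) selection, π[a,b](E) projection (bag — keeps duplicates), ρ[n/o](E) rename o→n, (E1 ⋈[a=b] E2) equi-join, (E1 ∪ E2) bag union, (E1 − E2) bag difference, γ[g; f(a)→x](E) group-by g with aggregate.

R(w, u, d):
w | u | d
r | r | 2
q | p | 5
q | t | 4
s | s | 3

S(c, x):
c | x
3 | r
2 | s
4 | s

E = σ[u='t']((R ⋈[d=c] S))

σ filters on u, owned by the left side.
E' = (σ[u='t'](R) ⋈[d=c] S)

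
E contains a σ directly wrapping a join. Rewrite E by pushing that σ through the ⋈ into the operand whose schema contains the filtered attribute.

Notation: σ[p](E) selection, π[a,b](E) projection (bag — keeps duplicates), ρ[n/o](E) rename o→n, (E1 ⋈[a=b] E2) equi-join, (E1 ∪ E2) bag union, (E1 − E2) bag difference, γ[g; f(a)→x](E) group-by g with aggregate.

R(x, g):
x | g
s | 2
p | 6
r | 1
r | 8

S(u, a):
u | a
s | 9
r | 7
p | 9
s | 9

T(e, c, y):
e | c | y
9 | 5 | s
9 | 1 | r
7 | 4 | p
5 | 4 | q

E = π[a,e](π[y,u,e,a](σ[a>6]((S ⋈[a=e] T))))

σ filters on a, owned by the left side.
E' = π[a,e](π[y,u,e,a]((σ[a>6](S) ⋈[a=e] T)))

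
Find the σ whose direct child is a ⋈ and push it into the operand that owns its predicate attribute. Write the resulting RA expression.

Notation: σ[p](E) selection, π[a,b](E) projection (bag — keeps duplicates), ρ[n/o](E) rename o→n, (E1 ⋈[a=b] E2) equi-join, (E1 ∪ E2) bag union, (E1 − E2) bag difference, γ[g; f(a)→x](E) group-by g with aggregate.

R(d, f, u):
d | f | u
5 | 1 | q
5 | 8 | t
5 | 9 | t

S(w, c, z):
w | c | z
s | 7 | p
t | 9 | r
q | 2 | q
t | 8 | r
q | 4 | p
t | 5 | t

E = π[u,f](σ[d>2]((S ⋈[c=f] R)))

σ filters on d, owned by the right side.
E' = π[u,f]((S ⋈[c=f] σ[d>2](R)))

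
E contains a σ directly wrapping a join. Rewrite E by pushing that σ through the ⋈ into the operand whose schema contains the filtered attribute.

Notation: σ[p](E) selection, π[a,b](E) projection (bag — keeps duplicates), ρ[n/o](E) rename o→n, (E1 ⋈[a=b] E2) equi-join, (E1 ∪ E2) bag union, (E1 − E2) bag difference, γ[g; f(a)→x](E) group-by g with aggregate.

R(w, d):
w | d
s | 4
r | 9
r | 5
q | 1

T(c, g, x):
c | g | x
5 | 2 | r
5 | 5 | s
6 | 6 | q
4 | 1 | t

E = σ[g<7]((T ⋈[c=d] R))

σ filters on g, owned by the left side.
E' = (σ[g<7](T) ⋈[c=d] R)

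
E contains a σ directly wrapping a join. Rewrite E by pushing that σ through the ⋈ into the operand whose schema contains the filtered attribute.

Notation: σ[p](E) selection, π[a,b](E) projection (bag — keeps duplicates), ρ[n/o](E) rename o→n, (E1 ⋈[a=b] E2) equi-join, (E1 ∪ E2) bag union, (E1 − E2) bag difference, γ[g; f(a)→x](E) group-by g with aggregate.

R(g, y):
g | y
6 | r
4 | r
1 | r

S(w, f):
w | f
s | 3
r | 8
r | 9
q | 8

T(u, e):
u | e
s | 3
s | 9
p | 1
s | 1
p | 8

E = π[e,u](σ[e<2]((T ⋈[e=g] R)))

σ filters on e, owned by the left side.
E' = π[e,u]((σ[e<2](T) ⋈[e=g] R))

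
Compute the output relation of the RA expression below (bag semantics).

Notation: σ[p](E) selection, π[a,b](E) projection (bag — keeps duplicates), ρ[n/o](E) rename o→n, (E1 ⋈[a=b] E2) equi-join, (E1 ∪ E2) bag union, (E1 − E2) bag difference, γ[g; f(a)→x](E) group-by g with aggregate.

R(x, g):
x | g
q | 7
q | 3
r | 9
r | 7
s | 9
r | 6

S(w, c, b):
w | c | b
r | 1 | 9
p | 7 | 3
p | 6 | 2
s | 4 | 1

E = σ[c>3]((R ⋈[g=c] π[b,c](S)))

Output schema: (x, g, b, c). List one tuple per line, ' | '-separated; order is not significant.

Subexpression sizes:
  R → 6
  S → 4
  π[b,c](S) → 4
  (R ⋈[g=c] π[b,c](S)) → 3
  σ[c>3]((R ⋈[g=c] π[b,c](S))) → 3

== RESULT ==
x | g | b | c
q | 7 | 3 | 7
r | 6 | 2 | 6
r | 7 | 3 | 7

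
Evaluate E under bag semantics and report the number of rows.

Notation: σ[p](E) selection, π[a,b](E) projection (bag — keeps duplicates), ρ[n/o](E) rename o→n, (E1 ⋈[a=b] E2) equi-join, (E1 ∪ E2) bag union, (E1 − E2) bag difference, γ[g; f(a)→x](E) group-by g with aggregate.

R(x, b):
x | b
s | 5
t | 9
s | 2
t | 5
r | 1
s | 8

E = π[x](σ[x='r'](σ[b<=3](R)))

Per-node cardinality:
  R → 6
  σ[b<=3](R) → 2
  σ[x='r'](σ[b<=3](R)) → 1
  π[x](σ[x='r'](σ[b<=3](R))) → 1

|E| = 1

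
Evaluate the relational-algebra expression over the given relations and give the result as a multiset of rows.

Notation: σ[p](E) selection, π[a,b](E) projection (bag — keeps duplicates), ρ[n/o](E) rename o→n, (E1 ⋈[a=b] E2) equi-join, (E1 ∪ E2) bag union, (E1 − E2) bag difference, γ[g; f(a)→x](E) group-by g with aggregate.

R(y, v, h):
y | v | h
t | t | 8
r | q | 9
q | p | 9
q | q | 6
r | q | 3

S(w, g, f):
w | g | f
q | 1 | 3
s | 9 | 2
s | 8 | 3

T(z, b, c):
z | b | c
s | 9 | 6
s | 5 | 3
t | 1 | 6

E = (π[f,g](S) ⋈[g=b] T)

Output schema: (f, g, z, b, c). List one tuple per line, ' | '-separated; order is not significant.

Subexpression sizes:
  S → 3
  π[f,g](S) → 3
  T → 3
  (π[f,g](S) ⋈[g=b] T) → 2

== RESULT ==
f | g | z | b | c
2 | 9 | s | 9 | 6
3 | 1 | t | 1 | 6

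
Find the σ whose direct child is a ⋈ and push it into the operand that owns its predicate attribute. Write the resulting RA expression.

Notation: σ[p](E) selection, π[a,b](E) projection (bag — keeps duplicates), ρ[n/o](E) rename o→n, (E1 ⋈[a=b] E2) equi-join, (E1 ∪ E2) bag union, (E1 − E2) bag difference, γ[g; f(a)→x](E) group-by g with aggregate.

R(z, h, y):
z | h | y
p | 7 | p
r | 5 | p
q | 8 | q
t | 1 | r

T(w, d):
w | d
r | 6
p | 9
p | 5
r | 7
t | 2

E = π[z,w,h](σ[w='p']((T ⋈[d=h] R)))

σ filters on w, owned by the left side.
E' = π[z,w,h]((σ[w='p'](T) ⋈[d=h] R))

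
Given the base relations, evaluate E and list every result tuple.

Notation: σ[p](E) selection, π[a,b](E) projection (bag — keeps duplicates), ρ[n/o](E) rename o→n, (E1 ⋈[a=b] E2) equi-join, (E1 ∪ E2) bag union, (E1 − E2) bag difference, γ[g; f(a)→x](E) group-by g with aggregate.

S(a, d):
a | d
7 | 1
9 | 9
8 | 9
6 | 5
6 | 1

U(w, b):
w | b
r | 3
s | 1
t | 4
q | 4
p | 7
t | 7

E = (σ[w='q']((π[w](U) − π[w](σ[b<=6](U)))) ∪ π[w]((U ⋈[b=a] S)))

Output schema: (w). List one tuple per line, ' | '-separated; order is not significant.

Per-node cardinality:
  U → 6
  π[w](U) → 6
  U → 6
  σ[b<=6](U) → 4
  π[w](σ[b<=6](U)) → 4
  (π[w](U) − π[w](σ[b<=6](U))) → 2
  σ[w='q']((π[w](U) − π[w](σ[b<=6](U)))) → 0
  U → 6
  S → 5
  (U ⋈[b=a] S) → 2
  π[w]((U ⋈[b=a] S)) → 2
  (σ[w='q']((π[w](U) − π[w](σ[b<=6](U)))) ∪ π[w]((U ⋈[b=a] S))) → 2

== RESULT ==
w
p
t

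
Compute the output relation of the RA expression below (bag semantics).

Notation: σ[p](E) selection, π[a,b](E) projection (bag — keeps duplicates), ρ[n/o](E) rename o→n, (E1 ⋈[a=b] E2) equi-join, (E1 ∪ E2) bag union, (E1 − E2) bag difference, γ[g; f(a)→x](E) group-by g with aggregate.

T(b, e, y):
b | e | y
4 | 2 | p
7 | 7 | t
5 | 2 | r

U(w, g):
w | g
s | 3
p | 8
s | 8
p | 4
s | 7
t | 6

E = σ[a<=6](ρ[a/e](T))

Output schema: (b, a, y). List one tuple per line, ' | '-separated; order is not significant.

Stepwise |·|:
  T → 3
  ρ[a/e](T) → 3
  σ[a<=6](ρ[a/e](T)) → 2

== RESULT ==
b | a | y
4 | 2 | p
5 | 2 | r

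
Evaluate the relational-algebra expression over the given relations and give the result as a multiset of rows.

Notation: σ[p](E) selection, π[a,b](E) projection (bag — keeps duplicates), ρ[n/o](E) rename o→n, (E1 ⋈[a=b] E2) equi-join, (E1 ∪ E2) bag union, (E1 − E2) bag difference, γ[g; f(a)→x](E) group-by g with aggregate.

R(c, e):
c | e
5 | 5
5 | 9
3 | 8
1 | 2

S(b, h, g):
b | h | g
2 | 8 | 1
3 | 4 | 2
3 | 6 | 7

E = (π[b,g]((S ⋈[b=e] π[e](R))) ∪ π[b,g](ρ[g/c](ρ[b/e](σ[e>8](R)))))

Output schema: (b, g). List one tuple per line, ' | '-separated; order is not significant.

Subexpression sizes:
  S → 3
  R → 4
  π[e](R) → 4
  (S ⋈[b=e] π[e](R)) → 1
  π[b,g]((S ⋈[b=e] π[e](R))) → 1
  R → 4
  σ[e>8](R) → 1
  ρ[b/e](σ[e>8](R)) → 1
  ρ[g/c](ρ[b/e](σ[e>8](R))) → 1
  π[b,g](ρ[g/c](ρ[b/e](σ[e>8](R)))) → 1
  (π[b,g]((S ⋈[b=e] π[e](R))) ∪ π[b,g](ρ[g/c](ρ[b/e](σ[e>8](R))))) → 2

== RESULT ==
b | g
2 | 1
9 | 5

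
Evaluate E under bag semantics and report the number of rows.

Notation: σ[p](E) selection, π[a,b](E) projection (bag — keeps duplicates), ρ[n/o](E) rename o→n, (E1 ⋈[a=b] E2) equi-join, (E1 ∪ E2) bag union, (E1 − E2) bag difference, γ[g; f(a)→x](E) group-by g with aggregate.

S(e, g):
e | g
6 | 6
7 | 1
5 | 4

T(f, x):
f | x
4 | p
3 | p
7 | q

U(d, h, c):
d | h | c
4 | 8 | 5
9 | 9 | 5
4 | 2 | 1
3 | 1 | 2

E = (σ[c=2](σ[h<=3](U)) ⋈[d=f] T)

Per-node cardinality:
  U → 4
  σ[h<=3](U) → 2
  σ[c=2](σ[h<=3](U)) → 1
  T → 3
  (σ[c=2](σ[h<=3](U)) ⋈[d=f] T) → 1

|E| = 1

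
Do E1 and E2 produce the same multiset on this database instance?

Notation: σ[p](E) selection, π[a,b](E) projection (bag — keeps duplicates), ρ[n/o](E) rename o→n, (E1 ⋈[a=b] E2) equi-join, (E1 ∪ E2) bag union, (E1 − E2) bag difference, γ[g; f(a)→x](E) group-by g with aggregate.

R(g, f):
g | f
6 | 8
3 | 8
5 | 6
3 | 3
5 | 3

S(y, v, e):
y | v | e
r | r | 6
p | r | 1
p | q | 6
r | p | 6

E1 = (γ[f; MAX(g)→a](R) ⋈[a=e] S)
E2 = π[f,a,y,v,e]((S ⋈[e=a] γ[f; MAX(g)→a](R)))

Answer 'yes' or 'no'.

E1 subexpression sizes:
  R → 5
  γ[f; MAX(g)→a](R) → 3
  S → 4
  (γ[f; MAX(g)→a](R) ⋈[a=e] S) → 3
E2 subexpression sizes:
  S → 4
  R → 5
  γ[f; MAX(g)→a](R) → 3
  (S ⋈[e=a] γ[f; MAX(g)→a](R)) → 3
  π[f,a,y,v,e]((S ⋈[e=a] γ[f; MAX(g)→a](R))) → 3

E1 and E2 produce the same multiset:
f | a | y | v | e
8 | 6 | p | q | 6
8 | 6 | r | p | 6
8 | 6 | r | r | 6

yes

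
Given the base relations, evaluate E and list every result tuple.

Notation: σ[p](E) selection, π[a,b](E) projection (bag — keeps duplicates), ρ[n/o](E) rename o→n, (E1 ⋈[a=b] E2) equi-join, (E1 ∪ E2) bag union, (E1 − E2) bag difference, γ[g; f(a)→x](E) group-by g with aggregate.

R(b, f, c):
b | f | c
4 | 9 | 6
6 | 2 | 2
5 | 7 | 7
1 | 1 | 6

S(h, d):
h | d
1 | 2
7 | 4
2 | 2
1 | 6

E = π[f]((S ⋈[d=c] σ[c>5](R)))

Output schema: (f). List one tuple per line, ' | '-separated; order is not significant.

Stepwise |·|:
  S → 4
  R → 4
  σ[c>5](R) → 3
  (S ⋈[d=c] σ[c>5](R)) → 2
  π[f]((S ⋈[d=c] σ[c>5](R))) → 2

== RESULT ==
f
1
9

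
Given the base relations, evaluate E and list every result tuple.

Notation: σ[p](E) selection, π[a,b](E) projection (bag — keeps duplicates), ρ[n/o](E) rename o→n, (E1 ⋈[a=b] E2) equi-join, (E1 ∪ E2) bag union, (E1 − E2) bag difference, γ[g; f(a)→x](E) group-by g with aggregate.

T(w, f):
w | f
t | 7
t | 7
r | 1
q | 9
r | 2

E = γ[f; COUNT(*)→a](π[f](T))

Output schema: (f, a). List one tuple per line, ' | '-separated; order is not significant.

Per-node cardinality:
  T → 5
  π[f](T) → 5
  γ[f; COUNT(*)→a](π[f](T)) → 4

== RESULT ==
f | a
1 | 1
2 | 1
7 | 2
9 | 1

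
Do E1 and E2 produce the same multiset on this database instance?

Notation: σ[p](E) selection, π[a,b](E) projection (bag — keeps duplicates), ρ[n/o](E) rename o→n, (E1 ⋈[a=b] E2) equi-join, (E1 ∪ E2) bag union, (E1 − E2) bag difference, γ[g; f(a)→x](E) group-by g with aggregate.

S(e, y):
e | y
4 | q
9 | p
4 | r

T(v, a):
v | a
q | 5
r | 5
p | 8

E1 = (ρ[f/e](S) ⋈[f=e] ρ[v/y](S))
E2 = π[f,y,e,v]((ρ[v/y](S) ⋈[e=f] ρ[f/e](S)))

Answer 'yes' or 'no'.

E1 per-node cardinality:
  S → 3
  ρ[f/e](S) → 3
  S → 3
  ρ[v/y](S) → 3
  (ρ[f/e](S) ⋈[f=e] ρ[v/y](S)) → 5
E2 per-node cardinality:
  S → 3
  ρ[v/y](S) → 3
  S → 3
  ρ[f/e](S) → 3
  (ρ[v/y](S) ⋈[e=f] ρ[f/e](S)) → 5
  π[f,y,e,v]((ρ[v/y](S) ⋈[e=f] ρ[f/e](S))) → 5

E1 and E2 produce the same multiset:
f | y | e | v
4 | q | 4 | q
4 | q | 4 | r
4 | r | 4 | q
4 | r | 4 | r
9 | p | 9 | p

yes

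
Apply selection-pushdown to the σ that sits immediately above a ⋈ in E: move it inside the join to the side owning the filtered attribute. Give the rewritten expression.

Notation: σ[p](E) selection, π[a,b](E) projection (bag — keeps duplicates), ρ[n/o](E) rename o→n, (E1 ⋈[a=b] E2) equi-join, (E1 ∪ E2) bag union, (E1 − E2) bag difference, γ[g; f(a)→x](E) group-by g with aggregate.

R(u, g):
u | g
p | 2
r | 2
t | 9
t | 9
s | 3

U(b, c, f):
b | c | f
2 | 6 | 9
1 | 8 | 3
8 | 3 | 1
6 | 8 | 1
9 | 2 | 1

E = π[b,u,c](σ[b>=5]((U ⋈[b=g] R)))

σ filters on b, owned by the left side.
E' = π[b,u,c]((σ[b>=5](U) ⋈[b=g] R))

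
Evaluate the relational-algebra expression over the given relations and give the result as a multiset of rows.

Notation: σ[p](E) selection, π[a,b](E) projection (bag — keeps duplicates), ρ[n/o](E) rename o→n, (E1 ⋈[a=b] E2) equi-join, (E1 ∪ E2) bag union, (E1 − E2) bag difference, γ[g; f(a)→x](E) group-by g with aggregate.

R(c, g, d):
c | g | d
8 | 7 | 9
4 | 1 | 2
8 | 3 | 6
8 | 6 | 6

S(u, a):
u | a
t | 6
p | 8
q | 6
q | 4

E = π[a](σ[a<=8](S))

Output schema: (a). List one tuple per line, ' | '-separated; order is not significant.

Subexpression sizes:
  S → 4
  σ[a<=8](S) → 4
  π[a](σ[a<=8](S)) → 4

== RESULT ==
a
4
6
6
8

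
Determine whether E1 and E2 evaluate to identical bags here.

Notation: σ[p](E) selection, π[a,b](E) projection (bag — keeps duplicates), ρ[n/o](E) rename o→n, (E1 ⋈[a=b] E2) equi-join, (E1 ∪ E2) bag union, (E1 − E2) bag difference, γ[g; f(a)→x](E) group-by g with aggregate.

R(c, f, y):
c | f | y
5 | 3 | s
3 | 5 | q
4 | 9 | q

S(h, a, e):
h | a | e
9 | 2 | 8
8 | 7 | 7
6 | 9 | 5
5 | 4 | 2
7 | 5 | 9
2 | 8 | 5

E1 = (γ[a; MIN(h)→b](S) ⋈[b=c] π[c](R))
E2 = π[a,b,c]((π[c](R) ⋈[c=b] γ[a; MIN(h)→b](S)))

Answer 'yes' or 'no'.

E1 stepwise |·|:
  S → 6
  γ[a; MIN(h)→b](S) → 6
  R → 3
  π[c](R) → 3
  (γ[a; MIN(h)→b](S) ⋈[b=c] π[c](R)) → 1
E2 stepwise |·|:
  R → 3
  π[c](R) → 3
  S → 6
  γ[a; MIN(h)→b](S) → 6
  (π[c](R) ⋈[c=b] γ[a; MIN(h)→b](S)) → 1
  π[a,b,c]((π[c](R) ⋈[c=b] γ[a; MIN(h)→b](S))) → 1

E1 and E2 produce the same multiset:
a | b | c
4 | 5 | 5

yes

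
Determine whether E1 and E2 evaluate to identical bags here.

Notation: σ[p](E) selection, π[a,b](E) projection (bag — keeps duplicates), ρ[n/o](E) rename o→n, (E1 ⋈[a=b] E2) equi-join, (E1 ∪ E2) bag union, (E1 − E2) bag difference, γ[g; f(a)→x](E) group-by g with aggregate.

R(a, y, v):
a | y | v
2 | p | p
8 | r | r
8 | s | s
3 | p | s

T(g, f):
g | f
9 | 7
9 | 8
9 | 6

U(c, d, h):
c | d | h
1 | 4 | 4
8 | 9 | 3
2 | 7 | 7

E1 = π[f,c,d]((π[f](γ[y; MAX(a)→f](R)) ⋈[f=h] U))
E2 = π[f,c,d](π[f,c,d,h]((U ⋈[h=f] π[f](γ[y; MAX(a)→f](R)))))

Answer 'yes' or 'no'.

E1 stepwise |·|:
  R → 4
  γ[y; MAX(a)→f](R) → 3
  π[f](γ[y; MAX(a)→f](R)) → 3
  U → 3
  (π[f](γ[y; MAX(a)→f](R)) ⋈[f=h] U) → 1
  π[f,c,d]((π[f](γ[y; MAX(a)→f](R)) ⋈[f=h] U)) → 1
E2 stepwise |·|:
  U → 3
  R → 4
  γ[y; MAX(a)→f](R) → 3
  π[f](γ[y; MAX(a)→f](R)) → 3
  (U ⋈[h=f] π[f](γ[y; MAX(a)→f](R))) → 1
  π[f,c,d,h]((U ⋈[h=f] π[f](γ[y; MAX(a)→f](R)))) → 1
  π[f,c,d](π[f,c,d,h]((U ⋈[h=f] π[f](γ[y; MAX(a)→f](R))))) → 1

E1 and E2 produce the same multiset:
f | c | d
3 | 8 | 9

yes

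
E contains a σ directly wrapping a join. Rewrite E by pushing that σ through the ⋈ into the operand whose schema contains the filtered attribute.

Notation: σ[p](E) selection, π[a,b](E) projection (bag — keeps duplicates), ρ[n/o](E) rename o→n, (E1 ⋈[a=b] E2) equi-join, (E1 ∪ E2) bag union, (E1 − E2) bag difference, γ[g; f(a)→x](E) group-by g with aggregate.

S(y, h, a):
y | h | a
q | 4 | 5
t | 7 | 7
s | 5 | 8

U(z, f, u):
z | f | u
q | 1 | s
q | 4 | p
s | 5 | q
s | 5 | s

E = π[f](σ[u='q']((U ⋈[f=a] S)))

σ filters on u, owned by the left side.
E' = π[f]((σ[u='q'](U) ⋈[f=a] S))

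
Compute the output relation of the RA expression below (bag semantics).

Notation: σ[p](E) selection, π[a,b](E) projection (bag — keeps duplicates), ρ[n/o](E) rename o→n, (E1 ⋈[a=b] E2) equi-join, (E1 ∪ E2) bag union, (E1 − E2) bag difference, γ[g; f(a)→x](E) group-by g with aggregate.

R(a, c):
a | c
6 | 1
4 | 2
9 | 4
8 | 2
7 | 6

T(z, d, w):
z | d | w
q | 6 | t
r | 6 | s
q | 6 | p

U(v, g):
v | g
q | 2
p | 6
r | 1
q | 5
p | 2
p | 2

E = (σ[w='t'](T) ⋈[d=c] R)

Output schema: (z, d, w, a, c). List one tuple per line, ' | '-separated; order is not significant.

Subexpression sizes:
  T → 3
  σ[w='t'](T) → 1
  R → 5
  (σ[w='t'](T) ⋈[d=c] R) → 1

== RESULT ==
z | d | w | a | c
q | 6 | t | 7 | 6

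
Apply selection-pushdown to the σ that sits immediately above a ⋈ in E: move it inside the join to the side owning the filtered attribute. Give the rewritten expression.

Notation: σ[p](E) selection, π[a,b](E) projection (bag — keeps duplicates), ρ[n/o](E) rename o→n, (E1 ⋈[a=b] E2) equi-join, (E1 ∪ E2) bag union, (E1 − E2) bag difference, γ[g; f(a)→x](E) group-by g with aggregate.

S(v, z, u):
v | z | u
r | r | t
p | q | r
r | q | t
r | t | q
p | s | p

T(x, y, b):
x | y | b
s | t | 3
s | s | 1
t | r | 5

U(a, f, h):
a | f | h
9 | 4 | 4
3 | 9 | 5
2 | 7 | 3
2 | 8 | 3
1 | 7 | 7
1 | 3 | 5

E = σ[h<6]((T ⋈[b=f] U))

σ filters on h, owned by the right side.
E' = (T ⋈[b=f] σ[h<6](U))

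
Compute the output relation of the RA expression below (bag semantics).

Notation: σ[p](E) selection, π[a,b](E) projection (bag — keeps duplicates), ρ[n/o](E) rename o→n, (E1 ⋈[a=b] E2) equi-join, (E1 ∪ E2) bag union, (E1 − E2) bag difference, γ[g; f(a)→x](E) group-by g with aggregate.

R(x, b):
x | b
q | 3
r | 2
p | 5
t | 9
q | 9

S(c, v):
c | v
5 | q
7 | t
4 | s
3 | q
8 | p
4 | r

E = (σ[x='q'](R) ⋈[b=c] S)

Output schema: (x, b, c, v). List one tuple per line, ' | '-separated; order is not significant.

Row counts bottom-up:
  R → 5
  σ[x='q'](R) → 2
  S → 6
  (σ[x='q'](R) ⋈[b=c] S) → 1

== RESULT ==
x | b | c | v
q | 3 | 3 | q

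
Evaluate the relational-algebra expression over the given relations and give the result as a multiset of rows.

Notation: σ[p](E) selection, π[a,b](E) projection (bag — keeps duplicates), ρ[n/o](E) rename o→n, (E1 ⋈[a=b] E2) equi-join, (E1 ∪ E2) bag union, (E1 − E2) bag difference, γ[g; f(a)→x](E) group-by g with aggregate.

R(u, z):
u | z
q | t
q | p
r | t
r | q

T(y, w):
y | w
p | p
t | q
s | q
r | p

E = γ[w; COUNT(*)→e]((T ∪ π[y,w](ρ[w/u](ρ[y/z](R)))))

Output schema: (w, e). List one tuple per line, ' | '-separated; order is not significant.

Per-node cardinality:
  T → 4
  R → 4
  ρ[y/z](R) → 4
  ρ[w/u](ρ[y/z](R)) → 4
  π[y,w](ρ[w/u](ρ[y/z](R))) → 4
  (T ∪ π[y,w](ρ[w/u](ρ[y/z](R)))) → 8
  γ[w; COUNT(*)→e]((T ∪ π[y,w](ρ[w/u](ρ[y/z](R))))) → 3

== RESULT ==
w | e
p | 2
q | 4
r | 2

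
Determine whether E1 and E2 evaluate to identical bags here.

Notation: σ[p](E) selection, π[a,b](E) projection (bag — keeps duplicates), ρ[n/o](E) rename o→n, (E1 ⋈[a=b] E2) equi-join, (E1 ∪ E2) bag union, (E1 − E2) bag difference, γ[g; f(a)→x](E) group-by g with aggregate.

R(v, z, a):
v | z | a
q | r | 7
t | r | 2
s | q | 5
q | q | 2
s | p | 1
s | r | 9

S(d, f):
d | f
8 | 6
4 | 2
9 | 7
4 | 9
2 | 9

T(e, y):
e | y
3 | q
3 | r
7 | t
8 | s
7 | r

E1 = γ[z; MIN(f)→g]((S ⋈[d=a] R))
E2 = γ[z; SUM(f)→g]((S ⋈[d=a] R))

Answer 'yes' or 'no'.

E1 row counts bottom-up:
  S → 5
  R → 6
  (S ⋈[d=a] R) → 3
  γ[z; MIN(f)→g]((S ⋈[d=a] R)) → 2
E2 row counts bottom-up:
  S → 5
  R → 6
  (S ⋈[d=a] R) → 3
  γ[z; SUM(f)→g]((S ⋈[d=a] R)) → 2

E1 result:
z | g
q | 9
r | 7
E2 result:
z | g
q | 9
r | 16
Witness: ('r', 7) appears 1× in E1 but 0× in E2.

no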